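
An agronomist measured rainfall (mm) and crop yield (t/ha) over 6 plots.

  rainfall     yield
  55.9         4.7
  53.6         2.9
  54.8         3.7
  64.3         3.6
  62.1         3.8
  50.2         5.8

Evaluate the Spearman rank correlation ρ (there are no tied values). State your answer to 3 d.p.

Rank rainfall: 4, 2, 3, 6, 5, 1
Rank yield: 5, 1, 3, 2, 4, 6
d = rank(rainfall) − rank(yield): -1, 1, 0, 4, 1, -5; Σd² = 44
ρ = 1 − 6Σd² / [n(n²−1)] = 1 − 6×44 / (6×35) = 1 − 264/210 ≈ -0.257

-0.257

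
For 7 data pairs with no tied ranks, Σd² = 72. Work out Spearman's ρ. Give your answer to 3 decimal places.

ρ = 1 − 6Σd² / [n(n²−1)] = 1 − 6×72 / (7×48)
  = 1 − 432/336 = 1 − 1.2857 ≈ -0.286

-0.286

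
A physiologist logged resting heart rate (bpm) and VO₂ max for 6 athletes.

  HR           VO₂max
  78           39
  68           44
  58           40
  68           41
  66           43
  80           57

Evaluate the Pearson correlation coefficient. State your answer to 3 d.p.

n = 6, Σx = 418, Σy = 264, Σx² = 29452, Σy² = 11836, Σxy = 18540
nΣxy − ΣxΣy = 111240 − 110352 = 888
nΣx² − (Σx)² = 176712 − 174724 = 1988; nΣy² − (Σy)² = 71016 − 69696 = 1320
r = 888 / √(1988 × 1320) = 888 / 1619.9259 ≈ 0.548

0.548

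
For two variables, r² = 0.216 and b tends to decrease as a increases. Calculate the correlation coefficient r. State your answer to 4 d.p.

|r| = √0.216 = 0.4648
The association is negative, so r = −0.4648.

-0.4648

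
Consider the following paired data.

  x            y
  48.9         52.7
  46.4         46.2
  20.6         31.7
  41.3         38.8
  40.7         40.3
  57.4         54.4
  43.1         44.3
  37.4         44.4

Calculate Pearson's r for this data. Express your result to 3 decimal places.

0.914

n = 8, Σx = 335.8, Σy = 352.8, Σx² = 14881.84, Σy² = 15939.36, Σxy = 15308.83
nΣxy − ΣxΣy = 122470.64 − 118470.24 = 4000.4
nΣx² − (Σx)² = 119054.72 − 112761.64 = 6293.08; nΣy² − (Σy)² = 127514.88 − 124467.84 = 3047.04
r = 4000.4 / √(6293.08 × 3047.04) = 4000.4 / 4378.9572 ≈ 0.914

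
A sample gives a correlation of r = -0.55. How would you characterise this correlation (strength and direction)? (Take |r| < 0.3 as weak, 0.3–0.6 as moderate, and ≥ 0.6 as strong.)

r = -0.55 < 0 so the relationship is negative.
|r| = 0.55, which falls in the moderate range.

moderate negative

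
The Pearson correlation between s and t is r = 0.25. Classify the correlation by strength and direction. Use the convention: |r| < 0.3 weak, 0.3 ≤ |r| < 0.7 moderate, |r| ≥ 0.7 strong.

r = 0.25 > 0 so the relationship is positive.
|r| = 0.25, which falls in the weak range.

weak positive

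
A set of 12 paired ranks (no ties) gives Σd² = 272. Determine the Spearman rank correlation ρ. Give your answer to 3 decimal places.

0.049

ρ = 1 − 6Σd² / [n(n²−1)] = 1 − 6×272 / (12×143)
  = 1 − 1632/1716 = 1 − 0.9510 ≈ 0.049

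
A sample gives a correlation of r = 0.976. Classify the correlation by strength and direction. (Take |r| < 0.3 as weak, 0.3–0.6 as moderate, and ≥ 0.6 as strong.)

r = 0.976 > 0 so the relationship is positive.
|r| = 0.976, which falls in the strong range.

strong positive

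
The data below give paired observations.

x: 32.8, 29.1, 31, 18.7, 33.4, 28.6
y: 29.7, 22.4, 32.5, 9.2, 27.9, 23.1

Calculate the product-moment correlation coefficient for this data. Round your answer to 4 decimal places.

0.9391

n = 6, Σx = 173.6, Σy = 144.8, Σx² = 5166.86, Σy² = 3836.76, Σxy = 4398.06
nΣxy − ΣxΣy = 26388.36 − 25137.28 = 1251.08
nΣx² − (Σx)² = 31001.16 − 30136.96 = 864.2; nΣy² − (Σy)² = 23020.56 − 20967.04 = 2053.52
r = 1251.08 / √(864.2 × 2053.52) = 1251.08 / 1332.1606 ≈ 0.9391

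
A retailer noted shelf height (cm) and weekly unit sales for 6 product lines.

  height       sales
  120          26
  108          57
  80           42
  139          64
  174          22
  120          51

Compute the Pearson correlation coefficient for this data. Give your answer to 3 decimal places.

n = 6, Σx = 741, Σy = 262, Σx² = 96461, Σy² = 12870, Σxy = 31480
nΣxy − ΣxΣy = 188880 − 194142 = -5262
nΣx² − (Σx)² = 578766 − 549081 = 29685; nΣy² − (Σy)² = 77220 − 68644 = 8576
r = -5262 / √(29685 × 8576) = -5262 / 15955.5182 ≈ -0.330

-0.330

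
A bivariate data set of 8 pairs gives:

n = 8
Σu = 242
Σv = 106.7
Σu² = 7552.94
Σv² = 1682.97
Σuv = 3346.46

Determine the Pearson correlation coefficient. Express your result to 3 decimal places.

0.483

r = (nΣuv − ΣuΣv) / √[(nΣu² − (Σu)²)(nΣv² − (Σv)²)]
Numerator: 8×3346.46 − 242×106.7 = 950.28
Denominator: √[(60423.52 − 58564)(13463.76 − 11384.89)] = √[1859.52 × 2078.87] = 1966.1384
r = 950.28 / 1966.1384 ≈ 0.483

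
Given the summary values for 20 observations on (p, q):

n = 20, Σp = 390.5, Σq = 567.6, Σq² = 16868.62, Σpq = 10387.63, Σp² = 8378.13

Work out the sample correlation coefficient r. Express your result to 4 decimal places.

r = (nΣpq − ΣpΣq) / √[(nΣp² − (Σp)²)(nΣq² − (Σq)²)]
Numerator: 20×10387.63 − 390.5×567.6 = -13895.2
Denominator: √[(167562.6 − 152490.25)(337372.4 − 322169.76)] = √[15072.35 × 15202.64] = 15137.3548
r = -13895.2 / 15137.3548 ≈ -0.9179

-0.9179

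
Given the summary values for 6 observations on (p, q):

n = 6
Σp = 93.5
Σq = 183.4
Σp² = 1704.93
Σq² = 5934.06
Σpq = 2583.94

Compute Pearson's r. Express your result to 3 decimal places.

-0.961

r = (nΣpq − ΣpΣq) / √[(nΣp² − (Σp)²)(nΣq² − (Σq)²)]
Numerator: 6×2583.94 − 93.5×183.4 = -1644.26
Denominator: √[(10229.58 − 8742.25)(35604.36 − 33635.56)] = √[1487.33 × 1968.8] = 1711.2146
r = -1644.26 / 1711.2146 ≈ -0.961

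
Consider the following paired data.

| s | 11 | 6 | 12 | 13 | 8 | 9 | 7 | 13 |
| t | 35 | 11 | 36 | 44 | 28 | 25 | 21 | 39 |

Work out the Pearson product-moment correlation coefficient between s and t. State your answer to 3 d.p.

n = 8, Σs = 79, Σt = 239, Σs² = 833, Σt² = 7949, Σst = 2558
nΣst − ΣsΣt = 20464 − 18881 = 1583
nΣs² − (Σs)² = 6664 − 6241 = 423; nΣt² − (Σt)² = 63592 − 57121 = 6471
r = 1583 / √(423 × 6471) = 1583 / 1654.4585 ≈ 0.957

0.957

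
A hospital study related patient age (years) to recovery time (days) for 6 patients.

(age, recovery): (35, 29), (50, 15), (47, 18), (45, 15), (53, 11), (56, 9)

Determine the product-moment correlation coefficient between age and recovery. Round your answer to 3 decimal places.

-0.965

n = 6, Σx = 286, Σy = 97, Σx² = 13904, Σy² = 1817, Σxy = 4373
nΣxy − ΣxΣy = 26238 − 27742 = -1504
nΣx² − (Σx)² = 83424 − 81796 = 1628; nΣy² − (Σy)² = 10902 − 9409 = 1493
r = -1504 / √(1628 × 1493) = -1504 / 1559.0394 ≈ -0.965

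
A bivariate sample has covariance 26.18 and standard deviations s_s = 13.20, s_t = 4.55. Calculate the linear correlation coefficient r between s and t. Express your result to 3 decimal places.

0.436

r = Cov(s,t) / (s_s · s_t) = 26.18 / (13.20 × 4.55)
  = 26.18 / 60.0600 ≈ 0.436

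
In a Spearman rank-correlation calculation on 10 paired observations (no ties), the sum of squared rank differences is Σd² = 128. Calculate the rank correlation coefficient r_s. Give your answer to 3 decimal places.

ρ = 1 − 6Σd² / [n(n²−1)] = 1 − 6×128 / (10×99)
  = 1 − 768/990 = 1 − 0.7758 ≈ 0.224

0.224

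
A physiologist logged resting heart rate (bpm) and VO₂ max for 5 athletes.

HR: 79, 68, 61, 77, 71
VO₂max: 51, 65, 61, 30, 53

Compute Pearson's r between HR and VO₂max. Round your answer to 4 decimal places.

n = 5, Σx = 356, Σy = 260, Σx² = 25556, Σy² = 14256, Σxy = 18243
nΣxy − ΣxΣy = 91215 − 92560 = -1345
nΣx² − (Σx)² = 127780 − 126736 = 1044; nΣy² − (Σy)² = 71280 − 67600 = 3680
r = -1345 / √(1044 × 3680) = -1345 / 1960.0816 ≈ -0.6862

-0.6862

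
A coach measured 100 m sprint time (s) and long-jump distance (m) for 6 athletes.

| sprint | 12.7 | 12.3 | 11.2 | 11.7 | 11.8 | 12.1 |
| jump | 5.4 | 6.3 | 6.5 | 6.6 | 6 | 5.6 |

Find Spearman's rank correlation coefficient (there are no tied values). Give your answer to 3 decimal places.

Rank sprint: 6, 5, 1, 2, 3, 4
Rank jump: 1, 4, 5, 6, 3, 2
d = rank(sprint) − rank(jump): 5, 1, -4, -4, 0, 2; Σd² = 62
ρ = 1 − 6Σd² / [n(n²−1)] = 1 − 6×62 / (6×35) = 1 − 372/210 ≈ -0.771

-0.771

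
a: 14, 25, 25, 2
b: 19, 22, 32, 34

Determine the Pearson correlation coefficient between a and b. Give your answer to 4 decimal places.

-0.3362

n = 4, Σa = 66, Σb = 107, Σa² = 1450, Σb² = 3025, Σab = 1684
nΣab − ΣaΣb = 6736 − 7062 = -326
nΣa² − (Σa)² = 5800 − 4356 = 1444; nΣb² − (Σb)² = 12100 − 11449 = 651
r = -326 / √(1444 × 651) = -326 / 969.5587 ≈ -0.3362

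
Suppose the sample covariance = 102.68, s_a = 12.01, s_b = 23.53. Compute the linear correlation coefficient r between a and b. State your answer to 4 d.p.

r = Cov(a,b) / (s_a · s_b) = 102.68 / (12.01 × 23.53)
  = 102.68 / 282.5953 ≈ 0.3633

0.3633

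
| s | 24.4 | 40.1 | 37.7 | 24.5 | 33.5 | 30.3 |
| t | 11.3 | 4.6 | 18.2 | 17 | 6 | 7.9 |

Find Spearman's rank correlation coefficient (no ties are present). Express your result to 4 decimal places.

-0.3714

Rank s: 1, 6, 5, 2, 4, 3
Rank t: 4, 1, 6, 5, 2, 3
d = rank(s) − rank(t): -3, 5, -1, -3, 2, 0; Σd² = 48
ρ = 1 − 6Σd² / [n(n²−1)] = 1 − 6×48 / (6×35) = 1 − 288/210 ≈ -0.3714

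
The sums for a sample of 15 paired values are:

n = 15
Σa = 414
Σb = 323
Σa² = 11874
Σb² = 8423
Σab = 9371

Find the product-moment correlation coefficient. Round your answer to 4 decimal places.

r = (nΣab − ΣaΣb) / √[(nΣa² − (Σa)²)(nΣb² − (Σb)²)]
Numerator: 15×9371 − 414×323 = 6843
Denominator: √[(178110 − 171396)(126345 − 104329)] = √[6714 × 22016] = 12157.9367
r = 6843 / 12157.9367 ≈ 0.5628

0.5628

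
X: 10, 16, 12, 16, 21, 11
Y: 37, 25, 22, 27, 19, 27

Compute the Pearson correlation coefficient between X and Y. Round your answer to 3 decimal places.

n = 6, ΣX = 86, ΣY = 157, ΣX² = 1318, ΣY² = 4297, ΣXY = 2162
nΣXY − ΣXΣY = 12972 − 13502 = -530
nΣX² − (ΣX)² = 7908 − 7396 = 512; nΣY² − (ΣY)² = 25782 − 24649 = 1133
r = -530 / √(512 × 1133) = -530 / 761.6403 ≈ -0.696

-0.696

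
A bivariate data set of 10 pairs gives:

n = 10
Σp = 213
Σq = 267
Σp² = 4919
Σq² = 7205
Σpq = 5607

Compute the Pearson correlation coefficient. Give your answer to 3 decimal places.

r = (nΣpq − ΣpΣq) / √[(nΣp² − (Σp)²)(nΣq² − (Σq)²)]
Numerator: 10×5607 − 213×267 = -801
Denominator: √[(49190 − 45369)(72050 − 71289)] = √[3821 × 761] = 1705.2217
r = -801 / 1705.2217 ≈ -0.470

-0.470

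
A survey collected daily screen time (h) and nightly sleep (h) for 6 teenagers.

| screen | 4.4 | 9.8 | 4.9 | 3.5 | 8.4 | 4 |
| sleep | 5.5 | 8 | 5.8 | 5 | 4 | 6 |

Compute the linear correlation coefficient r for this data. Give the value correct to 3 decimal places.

n = 6, Σx = 35, Σy = 34.3, Σx² = 238.22, Σy² = 204.89, Σxy = 206.12
nΣxy − ΣxΣy = 1236.72 − 1200.5 = 36.22
nΣx² − (Σx)² = 1429.32 − 1225 = 204.32; nΣy² − (Σy)² = 1229.34 − 1176.49 = 52.85
r = 36.22 / √(204.32 × 52.85) = 36.22 / 103.9149 ≈ 0.349

0.349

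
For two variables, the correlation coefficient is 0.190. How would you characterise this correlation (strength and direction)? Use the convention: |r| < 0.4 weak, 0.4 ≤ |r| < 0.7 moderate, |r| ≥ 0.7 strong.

weak positive

r = 0.190 > 0 so the relationship is positive.
|r| = 0.190, which falls in the weak range.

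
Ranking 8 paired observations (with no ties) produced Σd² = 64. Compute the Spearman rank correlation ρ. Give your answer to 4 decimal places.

ρ = 1 − 6Σd² / [n(n²−1)] = 1 − 6×64 / (8×63)
  = 1 − 384/504 = 1 − 0.76190 ≈ 0.2381

0.2381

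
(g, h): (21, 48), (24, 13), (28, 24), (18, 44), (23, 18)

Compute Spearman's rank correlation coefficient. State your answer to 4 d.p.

Rank g: 2, 4, 5, 1, 3
Rank h: 5, 1, 3, 4, 2
d = rank(g) − rank(h): -3, 3, 2, -3, 1; Σd² = 32
ρ = 1 − 6Σd² / [n(n²−1)] = 1 − 6×32 / (5×24) = 1 − 192/120 ≈ -0.6000

-0.6000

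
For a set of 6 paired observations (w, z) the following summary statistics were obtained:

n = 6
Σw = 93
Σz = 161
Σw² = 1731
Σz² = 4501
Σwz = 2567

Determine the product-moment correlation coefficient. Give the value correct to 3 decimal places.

r = (nΣwz − ΣwΣz) / √[(nΣw² − (Σw)²)(nΣz² − (Σz)²)]
Numerator: 6×2567 − 93×161 = 429
Denominator: √[(10386 − 8649)(27006 − 25921)] = √[1737 × 1085] = 1372.8237
r = 429 / 1372.8237 ≈ 0.312

0.312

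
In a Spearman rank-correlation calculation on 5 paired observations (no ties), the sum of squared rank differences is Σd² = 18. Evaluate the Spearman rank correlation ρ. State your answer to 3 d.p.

0.100

ρ = 1 − 6Σd² / [n(n²−1)] = 1 − 6×18 / (5×24)
  = 1 − 108/120 = 1 − 0.9000 ≈ 0.100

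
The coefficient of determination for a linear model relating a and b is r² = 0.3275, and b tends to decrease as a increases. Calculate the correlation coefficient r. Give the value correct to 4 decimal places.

|r| = √0.3275 = 0.5723
The association is negative, so r = −0.5723.

-0.5723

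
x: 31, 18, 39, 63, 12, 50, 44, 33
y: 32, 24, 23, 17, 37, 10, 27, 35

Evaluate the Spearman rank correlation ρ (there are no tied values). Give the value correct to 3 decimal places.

Rank x: 3, 2, 5, 8, 1, 7, 6, 4
Rank y: 6, 4, 3, 2, 8, 1, 5, 7
d = rank(x) − rank(y): -3, -2, 2, 6, -7, 6, 1, -3; Σd² = 148
ρ = 1 − 6Σd² / [n(n²−1)] = 1 − 6×148 / (8×63) = 1 − 888/504 ≈ -0.762

-0.762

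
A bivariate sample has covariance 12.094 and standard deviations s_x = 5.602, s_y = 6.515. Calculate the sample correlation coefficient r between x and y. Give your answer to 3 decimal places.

0.331

r = Cov(x,y) / (s_x · s_y) = 12.094 / (5.602 × 6.515)
  = 12.094 / 36.4970 ≈ 0.331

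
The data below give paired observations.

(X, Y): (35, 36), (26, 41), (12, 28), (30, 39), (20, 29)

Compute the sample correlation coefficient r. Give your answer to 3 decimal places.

0.746

n = 5, ΣX = 123, ΣY = 173, ΣX² = 3345, ΣY² = 6123, ΣXY = 4412
nΣXY − ΣXΣY = 22060 − 21279 = 781
nΣX² − (ΣX)² = 16725 − 15129 = 1596; nΣY² − (ΣY)² = 30615 − 29929 = 686
r = 781 / √(1596 × 686) = 781 / 1046.3537 ≈ 0.746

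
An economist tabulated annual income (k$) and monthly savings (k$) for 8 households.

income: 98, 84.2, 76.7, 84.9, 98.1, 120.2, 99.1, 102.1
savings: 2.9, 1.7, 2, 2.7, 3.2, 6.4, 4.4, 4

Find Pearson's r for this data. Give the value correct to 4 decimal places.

0.9312

n = 8, Σx = 763.3, Σy = 27.3, Σx² = 74101.41, Σy² = 109.15, Σxy = 2737.61
nΣxy − ΣxΣy = 21900.88 − 20838.09 = 1062.79
nΣx² − (Σx)² = 592811.28 − 582626.89 = 10184.39; nΣy² − (Σy)² = 873.2 − 745.29 = 127.91
r = 1062.79 / √(10184.39 × 127.91) = 1062.79 / 1141.3524 ≈ 0.9312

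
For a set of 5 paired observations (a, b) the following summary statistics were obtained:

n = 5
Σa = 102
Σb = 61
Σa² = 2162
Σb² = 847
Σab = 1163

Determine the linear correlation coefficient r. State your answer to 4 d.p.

r = (nΣab − ΣaΣb) / √[(nΣa² − (Σa)²)(nΣb² − (Σb)²)]
Numerator: 5×1163 − 102×61 = -407
Denominator: √[(10810 − 10404)(4235 − 3721)] = √[406 × 514] = 456.8194
r = -407 / 456.8194 ≈ -0.8909

-0.8909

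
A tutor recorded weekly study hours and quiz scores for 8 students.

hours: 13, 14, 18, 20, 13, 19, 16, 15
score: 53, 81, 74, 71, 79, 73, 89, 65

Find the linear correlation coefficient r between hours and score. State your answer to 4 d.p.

0.1352

n = 8, Σx = 128, Σy = 585, Σx² = 2100, Σy² = 43603, Σxy = 9388
nΣxy − ΣxΣy = 75104 − 74880 = 224
nΣx² − (Σx)² = 16800 − 16384 = 416; nΣy² − (Σy)² = 348824 − 342225 = 6599
r = 224 / √(416 × 6599) = 224 / 1656.8597 ≈ 0.1352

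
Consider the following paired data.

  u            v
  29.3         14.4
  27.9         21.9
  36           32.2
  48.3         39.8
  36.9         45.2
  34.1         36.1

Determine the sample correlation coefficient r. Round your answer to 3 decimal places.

0.713

n = 6, Σu = 212.5, Σv = 189.6, Σu² = 7790.21, Σv² = 6654.1, Σuv = 7013.36
nΣuv − ΣuΣv = 42080.16 − 40290 = 1790.16
nΣu² − (Σu)² = 46741.26 − 45156.25 = 1585.01; nΣv² − (Σv)² = 39924.6 − 35948.16 = 3976.44
r = 1790.16 / √(1585.01 × 3976.44) = 1790.16 / 2510.5173 ≈ 0.713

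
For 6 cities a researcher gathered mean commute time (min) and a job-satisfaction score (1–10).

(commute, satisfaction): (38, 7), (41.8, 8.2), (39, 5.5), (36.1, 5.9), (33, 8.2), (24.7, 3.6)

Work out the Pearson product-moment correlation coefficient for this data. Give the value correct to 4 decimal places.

n = 6, Σx = 212.6, Σy = 38.4, Σx² = 7714.54, Σy² = 261.5, Σxy = 1395.77
nΣxy − ΣxΣy = 8374.62 − 8163.84 = 210.78
nΣx² − (Σx)² = 46287.24 − 45198.76 = 1088.48; nΣy² − (Σy)² = 1569 − 1474.56 = 94.44
r = 210.78 / √(1088.48 × 94.44) = 210.78 / 320.6182 ≈ 0.6574

0.6574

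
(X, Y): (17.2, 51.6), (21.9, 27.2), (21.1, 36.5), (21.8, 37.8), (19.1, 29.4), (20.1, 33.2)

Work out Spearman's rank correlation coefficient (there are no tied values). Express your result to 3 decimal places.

Rank X: 1, 6, 4, 5, 2, 3
Rank Y: 6, 1, 4, 5, 2, 3
d = rank(X) − rank(Y): -5, 5, 0, 0, 0, 0; Σd² = 50
ρ = 1 − 6Σd² / [n(n²−1)] = 1 − 6×50 / (6×35) = 1 − 300/210 ≈ -0.429

-0.429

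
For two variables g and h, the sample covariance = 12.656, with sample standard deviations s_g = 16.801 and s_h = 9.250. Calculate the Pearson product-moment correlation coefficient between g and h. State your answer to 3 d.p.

0.081

r = Cov(g,h) / (s_g · s_h) = 12.656 / (16.801 × 9.250)
  = 12.656 / 155.4092 ≈ 0.081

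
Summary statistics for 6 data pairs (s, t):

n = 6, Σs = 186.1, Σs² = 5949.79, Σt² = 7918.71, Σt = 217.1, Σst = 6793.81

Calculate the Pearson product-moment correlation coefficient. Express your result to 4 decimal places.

r = (nΣst − ΣsΣt) / √[(nΣs² − (Σs)²)(nΣt² − (Σt)²)]
Numerator: 6×6793.81 − 186.1×217.1 = 360.55
Denominator: √[(35698.74 − 34633.21)(47512.26 − 47132.41)] = √[1065.53 × 379.85] = 636.1930
r = 360.55 / 636.1930 ≈ 0.5667

0.5667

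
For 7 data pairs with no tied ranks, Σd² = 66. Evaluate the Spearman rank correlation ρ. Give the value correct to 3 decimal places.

ρ = 1 − 6Σd² / [n(n²−1)] = 1 − 6×66 / (7×48)
  = 1 − 396/336 = 1 − 1.1786 ≈ -0.179

-0.179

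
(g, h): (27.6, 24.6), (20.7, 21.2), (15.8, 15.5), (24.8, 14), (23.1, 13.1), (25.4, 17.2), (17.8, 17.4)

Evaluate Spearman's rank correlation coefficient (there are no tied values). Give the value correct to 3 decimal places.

0.214

Rank g: 7, 3, 1, 5, 4, 6, 2
Rank h: 7, 6, 3, 2, 1, 4, 5
d = rank(g) − rank(h): 0, -3, -2, 3, 3, 2, -3; Σd² = 44
ρ = 1 − 6Σd² / [n(n²−1)] = 1 − 6×44 / (7×48) = 1 − 264/336 ≈ 0.214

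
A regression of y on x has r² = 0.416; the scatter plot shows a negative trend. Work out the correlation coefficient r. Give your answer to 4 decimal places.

-0.6450

|r| = √0.416 = 0.6450
The association is negative, so r = −0.6450.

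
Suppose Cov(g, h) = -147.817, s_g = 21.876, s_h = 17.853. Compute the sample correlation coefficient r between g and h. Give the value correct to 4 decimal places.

-0.3785

r = Cov(g,h) / (s_g · s_h) = -147.817 / (21.876 × 17.853)
  = -147.817 / 390.5522 ≈ -0.3785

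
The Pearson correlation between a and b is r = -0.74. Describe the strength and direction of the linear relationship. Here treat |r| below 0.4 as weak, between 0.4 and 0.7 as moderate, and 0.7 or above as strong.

r = -0.74 < 0 so the relationship is negative.
|r| = 0.74, which falls in the strong range.

strong negative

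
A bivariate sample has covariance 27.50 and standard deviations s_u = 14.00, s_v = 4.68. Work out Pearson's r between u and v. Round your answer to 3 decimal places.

r = Cov(u,v) / (s_u · s_v) = 27.50 / (14.00 × 4.68)
  = 27.50 / 65.5200 ≈ 0.420

0.420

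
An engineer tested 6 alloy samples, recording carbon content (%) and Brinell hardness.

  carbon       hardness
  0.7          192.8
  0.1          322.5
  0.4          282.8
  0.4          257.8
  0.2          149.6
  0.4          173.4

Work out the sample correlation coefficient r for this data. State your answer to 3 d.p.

n = 6, Σx = 2.2, Σy = 1378.9, Σx² = 1.02, Σy² = 340062.49, Σxy = 482.73
nΣxy − ΣxΣy = 2896.38 − 3033.58 = -137.2
nΣx² − (Σx)² = 6.12 − 4.84 = 1.28; nΣy² − (Σy)² = 2040374.94 − 1901365.21 = 139009.73
r = -137.2 / √(1.28 × 139009.73) = -137.2 / 421.8204 ≈ -0.325

-0.325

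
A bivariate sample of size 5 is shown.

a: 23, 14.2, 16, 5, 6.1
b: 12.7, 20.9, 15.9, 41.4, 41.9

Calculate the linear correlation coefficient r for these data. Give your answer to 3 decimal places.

-0.958

n = 5, Σa = 64.3, Σb = 132.8, Σa² = 1048.85, Σb² = 4320.48, Σab = 1305.87
nΣab − ΣaΣb = 6529.35 − 8539.04 = -2009.69
nΣa² − (Σa)² = 5244.25 − 4134.49 = 1109.76; nΣb² − (Σb)² = 21602.4 − 17635.84 = 3966.56
r = -2009.69 / √(1109.76 × 3966.56) = -2009.69 / 2098.0776 ≈ -0.958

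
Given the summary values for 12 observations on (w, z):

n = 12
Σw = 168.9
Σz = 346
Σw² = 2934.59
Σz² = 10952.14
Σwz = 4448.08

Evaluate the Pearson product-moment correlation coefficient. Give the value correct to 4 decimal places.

-0.5721

r = (nΣwz − ΣwΣz) / √[(nΣw² − (Σw)²)(nΣz² − (Σz)²)]
Numerator: 12×4448.08 − 168.9×346 = -5062.44
Denominator: √[(35215.08 − 28527.21)(131425.68 − 119716)] = √[6687.87 × 11709.68] = 8849.4530
r = -5062.44 / 8849.4530 ≈ -0.5721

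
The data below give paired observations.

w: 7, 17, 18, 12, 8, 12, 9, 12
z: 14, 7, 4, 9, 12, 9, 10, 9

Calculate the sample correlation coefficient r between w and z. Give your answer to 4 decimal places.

-0.9504

n = 8, Σw = 95, Σz = 74, Σw² = 1239, Σz² = 748, Σwz = 799
nΣwz − ΣwΣz = 6392 − 7030 = -638
nΣw² − (Σw)² = 9912 − 9025 = 887; nΣz² − (Σz)² = 5984 − 5476 = 508
r = -638 / √(887 × 508) = -638 / 671.2645 ≈ -0.9504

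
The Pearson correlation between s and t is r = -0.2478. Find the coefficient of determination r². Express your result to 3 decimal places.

0.061

r² = (-0.2478)² = 0.061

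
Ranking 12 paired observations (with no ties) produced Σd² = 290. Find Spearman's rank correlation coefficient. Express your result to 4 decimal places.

-0.0140

ρ = 1 − 6Σd² / [n(n²−1)] = 1 − 6×290 / (12×143)
  = 1 − 1740/1716 = 1 − 1.01399 ≈ -0.0140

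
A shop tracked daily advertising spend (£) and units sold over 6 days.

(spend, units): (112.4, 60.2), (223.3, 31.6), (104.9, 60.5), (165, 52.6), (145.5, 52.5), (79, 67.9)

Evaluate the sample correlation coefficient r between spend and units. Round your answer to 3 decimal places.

-0.980

n = 6, Σx = 830.1, Σy = 325.3, Σx² = 128136.91, Σy² = 18416.27, Σxy = 41851.06
nΣxy − ΣxΣy = 251106.36 − 270031.53 = -18925.17
nΣx² − (Σx)² = 768821.46 − 689066.01 = 79755.45; nΣy² − (Σy)² = 110497.62 − 105820.09 = 4677.53
r = -18925.17 / √(79755.45 × 4677.53) = -18925.17 / 19314.7226 ≈ -0.980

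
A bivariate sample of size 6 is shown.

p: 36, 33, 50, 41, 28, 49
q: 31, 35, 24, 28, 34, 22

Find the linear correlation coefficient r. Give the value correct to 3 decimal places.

n = 6, Σp = 237, Σq = 174, Σp² = 9751, Σq² = 5186, Σpq = 6649
nΣpq − ΣpΣq = 39894 − 41238 = -1344
nΣp² − (Σp)² = 58506 − 56169 = 2337; nΣq² − (Σq)² = 31116 − 30276 = 840
r = -1344 / √(2337 × 840) = -1344 / 1401.0996 ≈ -0.959

-0.959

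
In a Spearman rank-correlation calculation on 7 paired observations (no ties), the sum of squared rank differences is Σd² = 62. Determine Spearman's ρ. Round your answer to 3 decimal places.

-0.107

ρ = 1 − 6Σd² / [n(n²−1)] = 1 − 6×62 / (7×48)
  = 1 − 372/336 = 1 − 1.1071 ≈ -0.107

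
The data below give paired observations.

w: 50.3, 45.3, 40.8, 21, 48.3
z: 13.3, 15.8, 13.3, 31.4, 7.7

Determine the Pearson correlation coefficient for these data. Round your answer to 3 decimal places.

-0.932

n = 5, Σw = 205.7, Σz = 81.5, Σw² = 9020.71, Σz² = 1648.67, Σwz = 2958.68
nΣwz − ΣwΣz = 14793.4 − 16764.55 = -1971.15
nΣw² − (Σw)² = 45103.55 − 42312.49 = 2791.06; nΣz² − (Σz)² = 8243.35 − 6642.25 = 1601.1
r = -1971.15 / √(2791.06 × 1601.1) = -1971.15 / 2113.9456 ≈ -0.932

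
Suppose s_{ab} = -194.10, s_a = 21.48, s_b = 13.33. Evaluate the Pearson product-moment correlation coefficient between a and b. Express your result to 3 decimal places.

r = Cov(a,b) / (s_a · s_b) = -194.10 / (21.48 × 13.33)
  = -194.10 / 286.3284 ≈ -0.678

-0.678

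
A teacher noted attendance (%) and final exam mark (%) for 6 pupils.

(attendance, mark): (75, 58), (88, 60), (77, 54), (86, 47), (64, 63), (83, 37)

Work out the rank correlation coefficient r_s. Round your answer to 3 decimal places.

Rank attendance: 2, 6, 3, 5, 1, 4
Rank mark: 4, 5, 3, 2, 6, 1
d = rank(attendance) − rank(mark): -2, 1, 0, 3, -5, 3; Σd² = 48
ρ = 1 − 6Σd² / [n(n²−1)] = 1 − 6×48 / (6×35) = 1 − 288/210 ≈ -0.371

-0.371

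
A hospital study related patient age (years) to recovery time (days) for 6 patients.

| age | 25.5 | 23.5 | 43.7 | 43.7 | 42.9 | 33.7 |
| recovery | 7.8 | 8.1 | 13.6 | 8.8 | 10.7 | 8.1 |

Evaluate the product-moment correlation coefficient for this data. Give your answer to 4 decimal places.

0.6920

n = 6, Σx = 213, Σy = 57.1, Σx² = 7997.98, Σy² = 568.95, Σxy = 2100.13
nΣxy − ΣxΣy = 12600.78 − 12162.3 = 438.48
nΣx² − (Σx)² = 47987.88 − 45369 = 2618.88; nΣy² − (Σy)² = 3413.7 − 3260.41 = 153.29
r = 438.48 / √(2618.88 × 153.29) = 438.48 / 633.5993 ≈ 0.6920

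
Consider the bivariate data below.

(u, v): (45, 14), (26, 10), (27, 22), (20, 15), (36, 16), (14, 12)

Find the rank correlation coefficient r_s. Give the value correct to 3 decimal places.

Rank u: 6, 3, 4, 2, 5, 1
Rank v: 3, 1, 6, 4, 5, 2
d = rank(u) − rank(v): 3, 2, -2, -2, 0, -1; Σd² = 22
ρ = 1 − 6Σd² / [n(n²−1)] = 1 − 6×22 / (6×35) = 1 − 132/210 ≈ 0.371

0.371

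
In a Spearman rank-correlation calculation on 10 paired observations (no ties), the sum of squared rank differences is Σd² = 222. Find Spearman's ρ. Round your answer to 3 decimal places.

ρ = 1 − 6Σd² / [n(n²−1)] = 1 − 6×222 / (10×99)
  = 1 − 1332/990 = 1 − 1.3455 ≈ -0.345

-0.345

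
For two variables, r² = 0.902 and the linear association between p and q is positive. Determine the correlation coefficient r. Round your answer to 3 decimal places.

|r| = √0.902 = 0.950
The association is positive, so r = 0.950.

0.950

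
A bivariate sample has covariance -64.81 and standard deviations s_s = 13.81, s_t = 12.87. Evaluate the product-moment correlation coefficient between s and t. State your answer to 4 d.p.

-0.3646

r = Cov(s,t) / (s_s · s_t) = -64.81 / (13.81 × 12.87)
  = -64.81 / 177.7347 ≈ -0.3646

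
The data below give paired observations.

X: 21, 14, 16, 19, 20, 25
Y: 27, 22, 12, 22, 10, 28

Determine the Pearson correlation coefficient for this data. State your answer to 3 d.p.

0.451

n = 6, ΣX = 115, ΣY = 121, ΣX² = 2279, ΣY² = 2725, ΣXY = 2385
nΣXY − ΣXΣY = 14310 − 13915 = 395
nΣX² − (ΣX)² = 13674 − 13225 = 449; nΣY² − (ΣY)² = 16350 − 14641 = 1709
r = 395 / √(449 × 1709) = 395 / 875.9800 ≈ 0.451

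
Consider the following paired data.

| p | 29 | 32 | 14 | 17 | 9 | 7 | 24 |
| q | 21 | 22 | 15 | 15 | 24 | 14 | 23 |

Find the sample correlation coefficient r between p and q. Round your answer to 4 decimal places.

0.4673

n = 7, Σp = 132, Σq = 134, Σp² = 3056, Σq² = 2676, Σpq = 2644
nΣpq − ΣpΣq = 18508 − 17688 = 820
nΣp² − (Σp)² = 21392 − 17424 = 3968; nΣq² − (Σq)² = 18732 − 17956 = 776
r = 820 / √(3968 × 776) = 820 / 1754.7558 ≈ 0.4673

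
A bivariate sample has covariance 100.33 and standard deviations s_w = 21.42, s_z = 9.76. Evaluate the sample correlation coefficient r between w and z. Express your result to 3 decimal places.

r = Cov(w,z) / (s_w · s_z) = 100.33 / (21.42 × 9.76)
  = 100.33 / 209.0592 ≈ 0.480

0.480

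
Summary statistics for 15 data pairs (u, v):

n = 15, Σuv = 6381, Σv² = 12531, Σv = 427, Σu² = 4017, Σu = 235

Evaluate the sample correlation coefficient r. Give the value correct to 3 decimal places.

-0.870

r = (nΣuv − ΣuΣv) / √[(nΣu² − (Σu)²)(nΣv² − (Σv)²)]
Numerator: 15×6381 − 235×427 = -4630
Denominator: √[(60255 − 55225)(187965 − 182329)] = √[5030 × 5636] = 5324.3854
r = -4630 / 5324.3854 ≈ -0.870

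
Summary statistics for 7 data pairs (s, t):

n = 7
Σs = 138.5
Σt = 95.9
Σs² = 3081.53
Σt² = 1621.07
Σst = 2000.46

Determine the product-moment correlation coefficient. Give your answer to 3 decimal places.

r = (nΣst − ΣsΣt) / √[(nΣs² − (Σs)²)(nΣt² − (Σt)²)]
Numerator: 7×2000.46 − 138.5×95.9 = 721.07
Denominator: √[(21570.71 − 19182.25)(11347.49 − 9196.81)] = √[2388.46 × 2150.68] = 2266.4539
r = 721.07 / 2266.4539 ≈ 0.318

0.318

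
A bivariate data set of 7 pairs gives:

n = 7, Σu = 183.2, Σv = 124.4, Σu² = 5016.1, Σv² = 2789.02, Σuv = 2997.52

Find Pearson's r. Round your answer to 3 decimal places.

-0.721

r = (nΣuv − ΣuΣv) / √[(nΣu² − (Σu)²)(nΣv² − (Σv)²)]
Numerator: 7×2997.52 − 183.2×124.4 = -1807.44
Denominator: √[(35112.7 − 33562.24)(19523.14 − 15475.36)] = √[1550.46 × 4047.78] = 2505.1788
r = -1807.44 / 2505.1788 ≈ -0.721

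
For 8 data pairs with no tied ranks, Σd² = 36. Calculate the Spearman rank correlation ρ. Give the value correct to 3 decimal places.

0.571

ρ = 1 − 6Σd² / [n(n²−1)] = 1 − 6×36 / (8×63)
  = 1 − 216/504 = 1 − 0.4286 ≈ 0.571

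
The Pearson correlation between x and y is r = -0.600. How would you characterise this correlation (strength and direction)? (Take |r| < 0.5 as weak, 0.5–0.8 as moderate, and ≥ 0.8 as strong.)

r = -0.600 < 0 so the relationship is negative.
|r| = 0.600, which falls in the moderate range.

moderate negative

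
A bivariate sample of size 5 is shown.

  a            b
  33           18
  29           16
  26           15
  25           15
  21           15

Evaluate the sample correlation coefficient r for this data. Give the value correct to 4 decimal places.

0.8874

n = 5, Σa = 134, Σb = 79, Σa² = 3672, Σb² = 1255, Σab = 2138
nΣab − ΣaΣb = 10690 − 10586 = 104
nΣa² − (Σa)² = 18360 − 17956 = 404; nΣb² − (Σb)² = 6275 − 6241 = 34
r = 104 / √(404 × 34) = 104 / 117.2007 ≈ 0.8874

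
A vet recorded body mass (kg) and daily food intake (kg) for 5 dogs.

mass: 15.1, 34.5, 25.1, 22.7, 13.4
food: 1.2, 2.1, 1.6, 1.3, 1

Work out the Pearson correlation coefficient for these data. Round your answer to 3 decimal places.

0.971

n = 5, Σx = 110.8, Σy = 7.2, Σx² = 2743.12, Σy² = 11.1, Σxy = 173.64
nΣxy − ΣxΣy = 868.2 − 797.76 = 70.44
nΣx² − (Σx)² = 13715.6 − 12276.64 = 1438.96; nΣy² − (Σy)² = 55.5 − 51.84 = 3.66
r = 70.44 / √(1438.96 × 3.66) = 70.44 / 72.5713 ≈ 0.971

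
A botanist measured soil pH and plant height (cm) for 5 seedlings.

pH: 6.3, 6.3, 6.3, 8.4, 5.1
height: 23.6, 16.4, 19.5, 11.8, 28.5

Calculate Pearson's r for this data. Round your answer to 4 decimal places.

n = 5, Σx = 32.4, Σy = 99.8, Σx² = 215.64, Σy² = 2157.66, Σxy = 619.32
nΣxy − ΣxΣy = 3096.6 − 3233.52 = -136.92
nΣx² − (Σx)² = 1078.2 − 1049.76 = 28.44; nΣy² − (Σy)² = 10788.3 − 9960.04 = 828.26
r = -136.92 / √(28.44 × 828.26) = -136.92 / 153.4787 ≈ -0.8921

-0.8921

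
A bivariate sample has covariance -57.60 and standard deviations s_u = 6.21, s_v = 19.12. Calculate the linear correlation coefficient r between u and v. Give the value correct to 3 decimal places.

r = Cov(u,v) / (s_u · s_v) = -57.60 / (6.21 × 19.12)
  = -57.60 / 118.7352 ≈ -0.485

-0.485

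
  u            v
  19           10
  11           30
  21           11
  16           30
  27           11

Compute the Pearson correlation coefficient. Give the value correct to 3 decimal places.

-0.802

n = 5, Σu = 94, Σv = 92, Σu² = 1908, Σv² = 2142, Σuv = 1528
nΣuv − ΣuΣv = 7640 − 8648 = -1008
nΣu² − (Σu)² = 9540 − 8836 = 704; nΣv² − (Σv)² = 10710 − 8464 = 2246
r = -1008 / √(704 × 2246) = -1008 / 1257.4514 ≈ -0.802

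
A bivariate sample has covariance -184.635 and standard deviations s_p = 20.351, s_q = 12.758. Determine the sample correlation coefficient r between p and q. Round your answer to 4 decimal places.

-0.7111

r = Cov(p,q) / (s_p · s_q) = -184.635 / (20.351 × 12.758)
  = -184.635 / 259.6381 ≈ -0.7111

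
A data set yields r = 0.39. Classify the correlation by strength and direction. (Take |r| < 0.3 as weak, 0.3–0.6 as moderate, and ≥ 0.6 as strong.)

moderate positive

r = 0.39 > 0 so the relationship is positive.
|r| = 0.39, which falls in the moderate range.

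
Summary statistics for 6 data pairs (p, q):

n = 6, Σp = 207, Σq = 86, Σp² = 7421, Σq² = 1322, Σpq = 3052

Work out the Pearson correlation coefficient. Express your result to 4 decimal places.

0.5379

r = (nΣpq − ΣpΣq) / √[(nΣp² − (Σp)²)(nΣq² − (Σq)²)]
Numerator: 6×3052 − 207×86 = 510
Denominator: √[(44526 − 42849)(7932 − 7396)] = √[1677 × 536] = 948.0886
r = 510 / 948.0886 ≈ 0.5379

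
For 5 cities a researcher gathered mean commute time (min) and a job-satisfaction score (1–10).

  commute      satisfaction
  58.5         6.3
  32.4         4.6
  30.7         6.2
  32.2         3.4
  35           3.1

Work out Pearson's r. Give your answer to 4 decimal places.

0.4936

n = 5, Σx = 188.8, Σy = 23.6, Σx² = 7676.34, Σy² = 120.46, Σxy = 925.91
nΣxy − ΣxΣy = 4629.55 − 4455.68 = 173.87
nΣx² − (Σx)² = 38381.7 − 35645.44 = 2736.26; nΣy² − (Σy)² = 602.3 − 556.96 = 45.34
r = 173.87 / √(2736.26 × 45.34) = 173.87 / 352.2244 ≈ 0.4936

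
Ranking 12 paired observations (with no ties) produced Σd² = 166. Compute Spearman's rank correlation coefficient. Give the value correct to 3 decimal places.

0.420

ρ = 1 − 6Σd² / [n(n²−1)] = 1 − 6×166 / (12×143)
  = 1 − 996/1716 = 1 − 0.5804 ≈ 0.420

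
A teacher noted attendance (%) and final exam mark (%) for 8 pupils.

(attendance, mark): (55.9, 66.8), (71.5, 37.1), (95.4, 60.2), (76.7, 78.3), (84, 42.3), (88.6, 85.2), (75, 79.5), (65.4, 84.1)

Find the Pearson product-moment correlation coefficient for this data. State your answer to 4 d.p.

-0.0875

n = 8, Σx = 612.5, Σy = 533.5, Σx² = 48029.23, Σy² = 38034.97, Σxy = 40700.02
nΣxy − ΣxΣy = 325600.16 − 326768.75 = -1168.59
nΣx² − (Σx)² = 384233.84 − 375156.25 = 9077.59; nΣy² − (Σy)² = 304279.76 − 284622.25 = 19657.51
r = -1168.59 / √(9077.59 × 19657.51) = -1168.59 / 13358.2490 ≈ -0.0875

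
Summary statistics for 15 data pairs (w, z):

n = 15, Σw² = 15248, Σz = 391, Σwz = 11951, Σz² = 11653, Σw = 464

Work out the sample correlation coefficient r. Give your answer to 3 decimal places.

r = (nΣwz − ΣwΣz) / √[(nΣw² − (Σw)²)(nΣz² − (Σz)²)]
Numerator: 15×11951 − 464×391 = -2159
Denominator: √[(228720 − 215296)(174795 − 152881)] = √[13424 × 21914] = 17151.4879
r = -2159 / 17151.4879 ≈ -0.126

-0.126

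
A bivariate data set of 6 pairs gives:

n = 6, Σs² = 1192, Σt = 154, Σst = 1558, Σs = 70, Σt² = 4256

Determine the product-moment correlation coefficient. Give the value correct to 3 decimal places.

r = (nΣst − ΣsΣt) / √[(nΣs² − (Σs)²)(nΣt² − (Σt)²)]
Numerator: 6×1558 − 70×154 = -1432
Denominator: √[(7152 − 4900)(25536 − 23716)] = √[2252 × 1820] = 2024.5098
r = -1432 / 2024.5098 ≈ -0.707

-0.707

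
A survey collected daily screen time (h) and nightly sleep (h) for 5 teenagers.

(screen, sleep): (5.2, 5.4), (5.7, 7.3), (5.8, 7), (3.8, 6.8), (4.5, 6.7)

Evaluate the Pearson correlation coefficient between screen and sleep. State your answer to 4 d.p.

0.1134

n = 5, Σx = 25, Σy = 33.2, Σx² = 127.86, Σy² = 222.58, Σxy = 166.28
nΣxy − ΣxΣy = 831.4 − 830 = 1.4
nΣx² − (Σx)² = 639.3 − 625 = 14.3; nΣy² − (Σy)² = 1112.9 − 1102.24 = 10.66
r = 1.4 / √(14.3 × 10.66) = 1.4 / 12.3466 ≈ 0.1134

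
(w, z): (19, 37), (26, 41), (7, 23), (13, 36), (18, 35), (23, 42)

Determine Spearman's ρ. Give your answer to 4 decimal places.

Rank w: 4, 6, 1, 2, 3, 5
Rank z: 4, 5, 1, 3, 2, 6
d = rank(w) − rank(z): 0, 1, 0, -1, 1, -1; Σd² = 4
ρ = 1 − 6Σd² / [n(n²−1)] = 1 − 6×4 / (6×35) = 1 − 24/210 ≈ 0.8857

0.8857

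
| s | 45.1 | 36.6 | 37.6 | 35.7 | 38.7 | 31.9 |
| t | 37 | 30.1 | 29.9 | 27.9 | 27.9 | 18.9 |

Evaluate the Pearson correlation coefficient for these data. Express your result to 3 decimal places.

n = 6, Σs = 225.6, Σt = 171.7, Σs² = 8577.12, Σt² = 5083.05, Σst = 6573.27
nΣst − ΣsΣt = 39439.62 − 38735.52 = 704.1
nΣs² − (Σs)² = 51462.72 − 50895.36 = 567.36; nΣt² − (Σt)² = 30498.3 − 29480.89 = 1017.41
r = 704.1 / √(567.36 × 1017.41) = 704.1 / 759.7616 ≈ 0.927

0.927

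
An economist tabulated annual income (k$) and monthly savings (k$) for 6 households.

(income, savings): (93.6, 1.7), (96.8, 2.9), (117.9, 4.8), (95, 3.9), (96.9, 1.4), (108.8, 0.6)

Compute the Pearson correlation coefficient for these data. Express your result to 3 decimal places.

0.312

n = 6, Σx = 609, Σy = 15.3, Σx² = 62283.66, Σy² = 51.87, Σxy = 1577.2
nΣxy − ΣxΣy = 9463.2 − 9317.7 = 145.5
nΣx² − (Σx)² = 373701.96 − 370881 = 2820.96; nΣy² − (Σy)² = 311.22 − 234.09 = 77.13
r = 145.5 / √(2820.96 × 77.13) = 145.5 / 466.4554 ≈ 0.312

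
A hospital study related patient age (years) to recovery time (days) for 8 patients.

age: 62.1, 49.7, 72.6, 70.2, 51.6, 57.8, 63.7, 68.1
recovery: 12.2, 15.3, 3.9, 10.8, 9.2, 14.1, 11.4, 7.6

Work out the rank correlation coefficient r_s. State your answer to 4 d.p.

-0.7143

Rank age: 4, 1, 8, 7, 2, 3, 5, 6
Rank recovery: 6, 8, 1, 4, 3, 7, 5, 2
d = rank(age) − rank(recovery): -2, -7, 7, 3, -1, -4, 0, 4; Σd² = 144
ρ = 1 − 6Σd² / [n(n²−1)] = 1 − 6×144 / (8×63) = 1 − 864/504 ≈ -0.7143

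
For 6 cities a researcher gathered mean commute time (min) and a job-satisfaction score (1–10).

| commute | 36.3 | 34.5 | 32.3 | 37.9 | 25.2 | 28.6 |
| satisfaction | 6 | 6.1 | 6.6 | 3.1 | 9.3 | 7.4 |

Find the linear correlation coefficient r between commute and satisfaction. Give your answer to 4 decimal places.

n = 6, Σx = 194.8, Σy = 38.5, Σx² = 6440.64, Σy² = 267.63, Σxy = 1204.92
nΣxy − ΣxΣy = 7229.52 − 7499.8 = -270.28
nΣx² − (Σx)² = 38643.84 − 37947.04 = 696.8; nΣy² − (Σy)² = 1605.78 − 1482.25 = 123.53
r = -270.28 / √(696.8 × 123.53) = -270.28 / 293.3866 ≈ -0.9212

-0.9212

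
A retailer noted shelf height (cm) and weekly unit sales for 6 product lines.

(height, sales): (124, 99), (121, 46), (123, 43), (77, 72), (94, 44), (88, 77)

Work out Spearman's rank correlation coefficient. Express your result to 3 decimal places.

Rank height: 6, 4, 5, 1, 3, 2
Rank sales: 6, 3, 1, 4, 2, 5
d = rank(height) − rank(sales): 0, 1, 4, -3, 1, -3; Σd² = 36
ρ = 1 − 6Σd² / [n(n²−1)] = 1 − 6×36 / (6×35) = 1 − 216/210 ≈ -0.029

-0.029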